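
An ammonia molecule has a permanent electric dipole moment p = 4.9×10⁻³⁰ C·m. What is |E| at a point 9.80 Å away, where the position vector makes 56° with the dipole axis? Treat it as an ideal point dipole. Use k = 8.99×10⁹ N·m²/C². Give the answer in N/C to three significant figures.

At angle θ the dipole field magnitude is E = (kp/r³)·√(1 + 3cos²θ).
kp/r³ = (8.99×10⁹)(4.90×10⁻³⁰) / (9.80×10⁻¹⁰)³ = 4.680×10⁷ N/C.
√(1 + 3cos²56°) = √(1 + 3·0.3127) = √1.9381 ≈ 1.3922.
E ≈ 4.680×10⁷ × 1.392 = 6.516×10⁷ N/C.

E ≈ 6.52×10⁷ N/C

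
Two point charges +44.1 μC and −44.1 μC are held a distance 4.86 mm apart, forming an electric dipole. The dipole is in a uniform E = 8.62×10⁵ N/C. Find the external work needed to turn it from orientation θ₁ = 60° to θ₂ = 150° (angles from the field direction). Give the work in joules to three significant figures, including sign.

Dipole moment p = qd = (4.41×10⁻⁵ C)(0.00486 m) = 2.143×10⁻⁷ C·m.
W_ext = ΔU = U(θ₂) − U(θ₁) = −pE cosθ₂ − (−pE cosθ₁) = pE(cosθ₁ − cosθ₂).
W = (2.143×10⁻⁷)(8.62×10⁵)·(cos60° − cos150°) = (0.1847)·(+1.3660) = 0.2523 J.

W ≈ 0.252 J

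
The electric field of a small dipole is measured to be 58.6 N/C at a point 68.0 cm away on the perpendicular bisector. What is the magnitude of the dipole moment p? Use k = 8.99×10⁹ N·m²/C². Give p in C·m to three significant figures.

In the equatorial plane E = kp/r³, so p = Er³/(k).
p = (58.6)·(0.680)³ / (8.99×10⁹) = 2.050×10⁻⁹ C·m.

p ≈ 2.05×10⁻⁹ C·m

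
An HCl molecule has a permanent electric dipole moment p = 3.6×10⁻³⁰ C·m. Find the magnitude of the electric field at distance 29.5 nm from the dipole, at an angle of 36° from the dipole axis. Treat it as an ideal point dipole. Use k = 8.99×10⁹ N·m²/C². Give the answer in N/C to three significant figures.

E ≈ 2170 N/C

At angle θ the dipole field magnitude is E = (kp/r³)·√(1 + 3cos²θ).
kp/r³ = (8.99×10⁹)(3.60×10⁻³⁰) / (2.95×10⁻⁸)³ = 1261 N/C.
√(1 + 3cos²36°) = √(1 + 3·0.6545) = √2.9635 ≈ 1.7215.
E ≈ 1261 × 1.721 = 2170 N/C.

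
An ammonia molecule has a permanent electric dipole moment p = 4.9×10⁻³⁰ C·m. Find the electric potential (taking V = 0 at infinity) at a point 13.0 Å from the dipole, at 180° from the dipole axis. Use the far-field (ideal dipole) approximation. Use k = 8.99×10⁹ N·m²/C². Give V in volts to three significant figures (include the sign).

V ≈ -0.0261 V

The dipole potential is V = kp cosθ / r².
V = (8.99×10⁹)(4.90×10⁻³⁰)·cos180° / (1.30×10⁻⁹)² = -0.02607 V.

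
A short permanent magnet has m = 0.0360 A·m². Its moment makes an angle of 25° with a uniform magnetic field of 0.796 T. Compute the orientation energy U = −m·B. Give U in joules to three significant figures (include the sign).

U = −m·B = −mB cosθ.
U = −(0.0360)(0.796)·cos25° = -0.02597 J.

U ≈ -0.0260 J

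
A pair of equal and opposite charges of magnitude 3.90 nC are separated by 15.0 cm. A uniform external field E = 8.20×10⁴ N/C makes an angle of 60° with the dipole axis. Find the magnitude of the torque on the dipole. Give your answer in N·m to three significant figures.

Dipole moment p = qd = (3.90×10⁻⁹ C)(0.150 m) = 5.85×10⁻¹⁰ C·m.
Torque on an electric dipole: τ = pE sinθ.
τ = (5.85×10⁻¹⁰)(8.20×10⁴)·sin60° = 4.154×10⁻⁵ N·m.

τ ≈ 4.15×10⁻⁵ N·m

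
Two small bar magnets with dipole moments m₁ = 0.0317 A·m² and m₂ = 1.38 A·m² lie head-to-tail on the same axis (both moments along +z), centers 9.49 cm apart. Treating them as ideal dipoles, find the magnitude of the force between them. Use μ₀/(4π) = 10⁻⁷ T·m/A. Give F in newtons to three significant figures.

F ≈ 3.24×10⁻⁴ N

On-axis B of dipole 1: B = (μ₀/4π)·2m₁/r³. Force on dipole 2: F = m₂·dB/dr.
dB/dr = −(μ₀/4π)·6m₁/r⁴, so |F| = (μ₀/4π)·6m₁m₂/r⁴.
F = 6(10⁻⁷)(0.0317)(1.38)/(0.0949)⁴ = 3.236×10⁻⁴ N.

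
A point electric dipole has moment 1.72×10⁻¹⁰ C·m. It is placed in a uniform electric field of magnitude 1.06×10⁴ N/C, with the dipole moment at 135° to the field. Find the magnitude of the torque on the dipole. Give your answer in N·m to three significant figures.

τ ≈ 1.29×10⁻⁶ N·m

Torque on an electric dipole: τ = pE sinθ.
τ = (1.72×10⁻¹⁰)(1.06×10⁴)·sin135° = 1.289×10⁻⁶ N·m.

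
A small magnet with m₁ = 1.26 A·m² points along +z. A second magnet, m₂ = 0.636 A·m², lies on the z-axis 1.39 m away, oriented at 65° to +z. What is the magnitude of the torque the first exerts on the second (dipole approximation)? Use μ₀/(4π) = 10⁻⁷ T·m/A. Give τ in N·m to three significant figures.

τ ≈ 5.41×10⁻⁸ N·m

Dipole B is on the axis of dipole A, so B₁ there is axial: B₁ = (μ₀/4π)·2m₁/r³ along +z.
B₁ = 2(10⁻⁷)(1.26)/(1.39)³ = 9.383×10⁻⁸ T.
τ = m₂ B₁ sinθ.
τ = (0.636)(9.383×10⁻⁸)·sin65° = 5.409×10⁻⁸ N·m.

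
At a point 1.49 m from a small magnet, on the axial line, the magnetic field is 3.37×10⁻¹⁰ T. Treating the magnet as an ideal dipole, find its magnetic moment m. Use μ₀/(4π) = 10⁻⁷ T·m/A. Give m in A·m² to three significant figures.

m ≈ 0.00557 A·m²

On axis B = (μ₀/4π)·2m/r³, so m = Br³·4π/(μ₀·2).
m = (3.37×10⁻¹⁰)·(1.49)³ / (2·10⁻⁷) = 0.005574 A·m².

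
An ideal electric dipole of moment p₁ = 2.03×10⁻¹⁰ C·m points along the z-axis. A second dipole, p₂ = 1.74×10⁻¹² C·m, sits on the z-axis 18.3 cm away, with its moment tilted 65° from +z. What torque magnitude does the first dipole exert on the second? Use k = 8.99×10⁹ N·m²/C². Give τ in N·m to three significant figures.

τ ≈ 9.39×10⁻¹⁰ N·m

The second dipole sits on the axis of the first, so the field there is axial: E₁ = 2kp₁/r³ along +z.
E₁ = 2(8.99×10⁹)(2.03×10⁻¹⁰)/(0.183)³ = 595.6 N/C.
Torque on the second dipole: τ = p₂ E₁ sinθ.
τ = (1.74×10⁻¹²)(595.6)·sin65° = 9.392×10⁻¹⁰ N·m.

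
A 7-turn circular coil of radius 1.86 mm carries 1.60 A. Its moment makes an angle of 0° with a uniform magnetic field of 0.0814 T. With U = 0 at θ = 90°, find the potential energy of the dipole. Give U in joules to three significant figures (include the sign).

m = NIA = NIπa² = 7·(1.60)·π·(0.00186)² = 1.217×10⁻⁴ A·m².
U = −m·B = −mB cosθ.
U = −(1.217×10⁻⁴)(0.0814)·cos0° = -9.906×10⁻⁶ J.

U ≈ -9.91×10⁻⁶ J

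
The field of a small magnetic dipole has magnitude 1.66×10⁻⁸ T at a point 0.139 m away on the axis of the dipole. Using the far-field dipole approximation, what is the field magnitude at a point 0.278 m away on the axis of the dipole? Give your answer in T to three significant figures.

Dipole fields scale as 1/r³ in the far field; the geometry is the same at both points.
B₂ = B₁ · (r₁/r₂)³ = 1.66×10⁻⁸ · (0.139/0.278)³.
(r₁/r₂)³ = (0.5)³ = 0.125.
B₂ ≈ 2.075×10⁻⁹ T.

B ≈ 2.08×10⁻⁹ T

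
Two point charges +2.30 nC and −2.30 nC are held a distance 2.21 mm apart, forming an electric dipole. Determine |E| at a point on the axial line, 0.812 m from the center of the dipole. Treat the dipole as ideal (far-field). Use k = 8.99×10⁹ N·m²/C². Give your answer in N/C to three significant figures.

E ≈ 0.171 N/C

Dipole moment p = qd = (2.30×10⁻⁹ C)(0.00221 m) = 5.083×10⁻¹² C·m.
On the dipole axis E = 2kp/r³.
E = 2·(8.99×10⁹)(5.083×10⁻¹²) / (0.812)³ = 0.1707 N/C.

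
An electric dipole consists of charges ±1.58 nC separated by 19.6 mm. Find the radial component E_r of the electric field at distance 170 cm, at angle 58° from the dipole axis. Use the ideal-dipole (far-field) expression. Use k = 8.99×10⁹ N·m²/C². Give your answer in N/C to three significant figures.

E_r ≈ 0.0601 N/C

Dipole moment p = qd = (1.58×10⁻⁹ C)(0.0196 m) = 3.097×10⁻¹¹ C·m.
For a dipole, E_r = (2kp cosθ)/r³.
kp/r³ = (8.99×10⁹)(3.097×10⁻¹¹)/(1.70)³ = 0.05667 N/C.
E_r = 2·0.05667·cos58° = 0.06006 N/C.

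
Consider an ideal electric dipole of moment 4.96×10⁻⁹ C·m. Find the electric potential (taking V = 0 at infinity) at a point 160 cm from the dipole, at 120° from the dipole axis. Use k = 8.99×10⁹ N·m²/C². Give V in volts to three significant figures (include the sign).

V ≈ -8.71 V

The dipole potential is V = kp cosθ / r².
V = (8.99×10⁹)(4.96×10⁻⁹)·cos120° / (1.60)² = -8.709 V.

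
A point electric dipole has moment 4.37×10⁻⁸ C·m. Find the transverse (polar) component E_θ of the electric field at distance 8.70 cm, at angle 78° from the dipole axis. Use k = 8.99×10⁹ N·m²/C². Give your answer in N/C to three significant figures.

E_θ ≈ 5.84×10⁵ N/C

For a dipole, E_θ = (kp sinθ)/r³.
kp/r³ = (8.99×10⁹)(4.37×10⁻⁸)/(0.0870)³ = 5.966×10⁵ N/C.
E_θ = 5.966×10⁵·sin78° = 5.836×10⁵ N/C.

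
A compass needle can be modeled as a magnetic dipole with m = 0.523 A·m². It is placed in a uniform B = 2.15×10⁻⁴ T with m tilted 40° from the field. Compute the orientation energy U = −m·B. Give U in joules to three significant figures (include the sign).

U ≈ -8.61×10⁻⁵ J

U = −m·B = −mB cosθ.
U = −(0.523)(2.15×10⁻⁴)·cos40° = -8.614×10⁻⁵ J.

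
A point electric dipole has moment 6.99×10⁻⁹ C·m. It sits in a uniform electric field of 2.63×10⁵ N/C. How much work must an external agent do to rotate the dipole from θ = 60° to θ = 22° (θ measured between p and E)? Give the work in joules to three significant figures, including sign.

W_ext = ΔU = U(θ₂) − U(θ₁) = −pE cosθ₂ − (−pE cosθ₁) = pE(cosθ₁ − cosθ₂).
W = (6.99×10⁻⁹)(2.63×10⁵)·(cos60° − cos22°) = (0.001838)·(-0.4272) = -7.853×10⁻⁴ J.

W ≈ -7.85×10⁻⁴ J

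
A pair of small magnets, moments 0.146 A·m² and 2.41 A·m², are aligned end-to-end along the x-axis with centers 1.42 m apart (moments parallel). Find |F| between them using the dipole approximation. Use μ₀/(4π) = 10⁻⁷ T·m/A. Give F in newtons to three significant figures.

F ≈ 5.19×10⁻⁸ N

On-axis B of dipole 1: B = (μ₀/4π)·2m₁/r³. Force on dipole 2: F = m₂·dB/dr.
dB/dr = −(μ₀/4π)·6m₁/r⁴, so |F| = (μ₀/4π)·6m₁m₂/r⁴.
F = 6(10⁻⁷)(0.146)(2.41)/(1.42)⁴ = 5.192×10⁻⁸ N.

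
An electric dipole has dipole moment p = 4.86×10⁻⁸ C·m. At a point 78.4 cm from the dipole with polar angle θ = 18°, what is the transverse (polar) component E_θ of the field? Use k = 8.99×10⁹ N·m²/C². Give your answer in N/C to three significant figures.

For a dipole, E_θ = (kp sinθ)/r³.
kp/r³ = (8.99×10⁹)(4.86×10⁻⁸)/(0.784)³ = 906.7 N/C.
E_θ = 906.7·sin18° = 280.2 N/C.

E_θ ≈ 280 N/C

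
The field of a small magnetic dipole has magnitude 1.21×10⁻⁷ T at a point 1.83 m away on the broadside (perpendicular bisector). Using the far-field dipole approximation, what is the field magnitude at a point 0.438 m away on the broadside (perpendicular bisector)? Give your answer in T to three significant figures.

B ≈ 8.83×10⁻⁶ T

Dipole fields scale as 1/r³ in the far field; the geometry is the same at both points.
B₂ = B₁ · (r₁/r₂)³ = 1.21×10⁻⁷ · (1.83/0.438)³.
(r₁/r₂)³ = (4.178)³ = 72.93.
B₂ ≈ 8.825×10⁻⁶ T.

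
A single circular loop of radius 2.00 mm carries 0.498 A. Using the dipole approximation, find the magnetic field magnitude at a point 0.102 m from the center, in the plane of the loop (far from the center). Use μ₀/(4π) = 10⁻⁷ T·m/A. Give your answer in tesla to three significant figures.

Magnetic moment m = IA = Iπa² = (0.498)·π·(0.00200)² = 6.258×10⁻⁶ A·m².
In the equatorial plane B = (μ₀/4π)·m/r³ (half the axial value).
B = (10⁻⁷)·(6.258×10⁻⁶) / (0.102)³ = 5.897×10⁻¹⁰ T.

B ≈ 5.90×10⁻¹⁰ T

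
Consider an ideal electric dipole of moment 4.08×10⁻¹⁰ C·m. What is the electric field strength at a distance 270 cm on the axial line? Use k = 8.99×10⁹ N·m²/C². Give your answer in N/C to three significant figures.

E ≈ 0.373 N/C

On the dipole axis E = 2kp/r³.
E = 2·(8.99×10⁹)(4.08×10⁻¹⁰) / (2.70)³ = 0.3727 N/C.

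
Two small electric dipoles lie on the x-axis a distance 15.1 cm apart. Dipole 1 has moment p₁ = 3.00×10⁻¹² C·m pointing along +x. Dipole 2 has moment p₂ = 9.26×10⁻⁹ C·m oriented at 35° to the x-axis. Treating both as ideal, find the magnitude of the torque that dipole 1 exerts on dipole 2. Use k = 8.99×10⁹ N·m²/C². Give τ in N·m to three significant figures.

The second dipole sits on the axis of the first, so the field there is axial: E₁ = 2kp₁/r³ along +x.
E₁ = 2(8.99×10⁹)(3.00×10⁻¹²)/(0.151)³ = 15.67 N/C.
Torque on the second dipole: τ = p₂ E₁ sinθ.
τ = (9.26×10⁻⁹)(15.67)·sin35° = 8.321×10⁻⁸ N·m.

τ ≈ 8.32×10⁻⁸ N·m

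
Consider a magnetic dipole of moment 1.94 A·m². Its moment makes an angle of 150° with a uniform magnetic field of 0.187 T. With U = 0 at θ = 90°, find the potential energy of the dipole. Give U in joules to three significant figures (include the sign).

U = −m·B = −mB cosθ.
U = −(1.94)(0.187)·cos150° = 0.3142 J.

U ≈ 0.314 J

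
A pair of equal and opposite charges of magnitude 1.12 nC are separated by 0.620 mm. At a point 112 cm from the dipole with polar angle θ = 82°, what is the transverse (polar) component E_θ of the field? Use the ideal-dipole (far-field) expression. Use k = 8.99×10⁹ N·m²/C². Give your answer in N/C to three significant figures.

E_θ ≈ 0.00440 N/C

Dipole moment p = qd = (1.12×10⁻⁹ C)(6.20×10⁻⁴ m) = 6.944×10⁻¹³ C·m.
For a dipole, E_θ = (kp sinθ)/r³.
kp/r³ = (8.99×10⁹)(6.944×10⁻¹³)/(1.12)³ = 0.004443 N/C.
E_θ = 0.004443·sin82° = 0.004400 N/C.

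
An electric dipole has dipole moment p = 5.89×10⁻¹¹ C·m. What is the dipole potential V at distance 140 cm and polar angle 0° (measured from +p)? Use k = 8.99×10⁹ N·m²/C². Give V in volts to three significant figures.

V ≈ 0.270 V

The dipole potential is V = kp cosθ / r².
V = (8.99×10⁹)(5.89×10⁻¹¹)·cos0° / (1.40)² = 0.2702 V.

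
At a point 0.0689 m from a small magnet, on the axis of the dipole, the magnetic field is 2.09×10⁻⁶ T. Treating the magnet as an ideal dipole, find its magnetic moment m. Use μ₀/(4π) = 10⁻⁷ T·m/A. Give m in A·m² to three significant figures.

On axis B = (μ₀/4π)·2m/r³, so m = Br³·4π/(μ₀·2).
m = (2.09×10⁻⁶)·(0.0689)³ / (2·10⁻⁷) = 0.003418 A·m².

m ≈ 0.00342 A·m²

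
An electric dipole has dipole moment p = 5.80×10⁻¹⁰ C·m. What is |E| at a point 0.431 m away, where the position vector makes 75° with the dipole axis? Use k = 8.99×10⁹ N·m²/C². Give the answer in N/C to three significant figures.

E ≈ 71.4 N/C

At angle θ the dipole field magnitude is E = (kp/r³)·√(1 + 3cos²θ).
kp/r³ = (8.99×10⁹)(5.80×10⁻¹⁰) / (0.431)³ = 65.13 N/C.
√(1 + 3cos²75°) = √(1 + 3·0.0670) = √1.2010 ≈ 1.0959.
E ≈ 65.13 × 1.096 = 71.37 N/C.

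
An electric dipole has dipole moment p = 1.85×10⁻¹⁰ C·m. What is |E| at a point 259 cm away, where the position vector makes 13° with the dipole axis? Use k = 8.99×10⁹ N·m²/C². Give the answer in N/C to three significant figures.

At angle θ the dipole field magnitude is E = (kp/r³)·√(1 + 3cos²θ).
kp/r³ = (8.99×10⁹)(1.85×10⁻¹⁰) / (2.59)³ = 0.09573 N/C.
√(1 + 3cos²13°) = √(1 + 3·0.9494) = √3.8482 ≈ 1.9617.
E ≈ 0.09573 × 1.962 = 0.1878 N/C.

E ≈ 0.188 N/C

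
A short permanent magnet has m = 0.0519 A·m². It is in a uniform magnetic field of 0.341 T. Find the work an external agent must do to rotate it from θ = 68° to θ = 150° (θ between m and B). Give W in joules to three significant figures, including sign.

W ≈ 0.0220 J

W_ext = ΔU = −mB cosθ₂ + mB cosθ₁ = mB(cosθ₁ − cosθ₂).
W = (0.0519)(0.341)·(cos68° − cos150°) = (0.01770)·(+1.2406) = 0.02196 J.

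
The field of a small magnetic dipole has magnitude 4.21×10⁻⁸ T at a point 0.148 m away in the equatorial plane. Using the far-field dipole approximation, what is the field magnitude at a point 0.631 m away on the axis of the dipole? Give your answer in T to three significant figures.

Dipole fields scale as 1/r³ in the far field.
The axial field is twice the equatorial field at the same r, so the geometry factor is 2/1.
B₂ = B₁ · (2/1) · (r₁/r₂)³ = 4.21×10⁻⁸ · 2 · (0.148/0.631)³.
(r₁/r₂)³ = (0.2345)³ = 0.0129.
B₂ ≈ 1.086×10⁻⁹ T.

B ≈ 1.09×10⁻⁹ T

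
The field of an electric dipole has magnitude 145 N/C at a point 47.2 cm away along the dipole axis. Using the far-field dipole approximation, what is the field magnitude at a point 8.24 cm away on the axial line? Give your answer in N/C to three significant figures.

Dipole fields scale as 1/r³ in the far field; the geometry is the same at both points.
E₂ = E₁ · (r₁/r₂)³ = 145 · (47.2/8.24)³.
(r₁/r₂)³ = (5.728)³ = 188.
E₂ ≈ 2.725×10⁴ N/C.

E ≈ 2.73×10⁴ N/C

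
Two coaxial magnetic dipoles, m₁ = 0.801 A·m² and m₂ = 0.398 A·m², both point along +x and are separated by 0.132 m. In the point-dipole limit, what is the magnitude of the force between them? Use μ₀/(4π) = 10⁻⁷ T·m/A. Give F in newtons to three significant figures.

On-axis B of dipole 1: B = (μ₀/4π)·2m₁/r³. Force on dipole 2: F = m₂·dB/dr.
dB/dr = −(μ₀/4π)·6m₁/r⁴, so |F| = (μ₀/4π)·6m₁m₂/r⁴.
F = 6(10⁻⁷)(0.801)(0.398)/(0.132)⁴ = 6.300×10⁻⁴ N.

F ≈ 6.30×10⁻⁴ N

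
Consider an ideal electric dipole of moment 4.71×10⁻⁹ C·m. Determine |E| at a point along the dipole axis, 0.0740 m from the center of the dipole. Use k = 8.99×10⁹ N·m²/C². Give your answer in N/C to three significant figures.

E ≈ 2.09×10⁵ N/C

On the dipole axis E = 2kp/r³.
E = 2·(8.99×10⁹)(4.71×10⁻⁹) / (0.0740)³ = 2.090×10⁵ N/C.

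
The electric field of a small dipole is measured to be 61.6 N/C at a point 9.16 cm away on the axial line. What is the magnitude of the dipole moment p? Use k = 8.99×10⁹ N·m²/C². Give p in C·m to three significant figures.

p ≈ 2.63×10⁻¹² C·m

On axis E = 2kp/r³, so p = Er³/(2k).
p = (61.6)·(0.0916)³ / (2·8.99×10⁹) = 2.633×10⁻¹² C·m.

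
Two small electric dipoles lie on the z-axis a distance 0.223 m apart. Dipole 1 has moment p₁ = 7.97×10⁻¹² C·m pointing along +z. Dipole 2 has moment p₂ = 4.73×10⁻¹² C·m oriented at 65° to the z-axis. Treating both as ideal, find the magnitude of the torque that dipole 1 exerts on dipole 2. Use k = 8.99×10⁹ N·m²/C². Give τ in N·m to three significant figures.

τ ≈ 5.54×10⁻¹¹ N·m

The second dipole sits on the axis of the first, so the field there is axial: E₁ = 2kp₁/r³ along +z.
E₁ = 2(8.99×10⁹)(7.97×10⁻¹²)/(0.223)³ = 12.92 N/C.
Torque on the second dipole: τ = p₂ E₁ sinθ.
τ = (4.73×10⁻¹²)(12.92)·sin65° = 5.539×10⁻¹¹ N·m.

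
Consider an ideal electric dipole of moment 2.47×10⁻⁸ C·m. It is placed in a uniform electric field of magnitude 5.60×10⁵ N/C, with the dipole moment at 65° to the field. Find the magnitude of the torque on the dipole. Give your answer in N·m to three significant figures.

Torque on an electric dipole: τ = pE sinθ.
τ = (2.47×10⁻⁸)(5.60×10⁵)·sin65° = 0.01254 N·m.

τ ≈ 0.0125 N·m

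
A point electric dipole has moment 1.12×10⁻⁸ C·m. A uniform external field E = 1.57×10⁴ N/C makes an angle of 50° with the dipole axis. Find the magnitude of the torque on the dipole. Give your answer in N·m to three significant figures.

Torque on an electric dipole: τ = pE sinθ.
τ = (1.12×10⁻⁸)(1.57×10⁴)·sin50° = 1.347×10⁻⁴ N·m.

τ ≈ 1.35×10⁻⁴ N·m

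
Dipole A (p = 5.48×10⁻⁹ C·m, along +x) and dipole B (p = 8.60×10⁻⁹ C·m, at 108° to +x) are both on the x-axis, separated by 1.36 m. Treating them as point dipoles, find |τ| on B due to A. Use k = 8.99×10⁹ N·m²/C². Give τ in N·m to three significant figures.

The second dipole sits on the axis of the first, so the field there is axial: E₁ = 2kp₁/r³ along +x.
E₁ = 2(8.99×10⁹)(5.48×10⁻⁹)/(1.36)³ = 39.17 N/C.
Torque on the second dipole: τ = p₂ E₁ sinθ.
τ = (8.60×10⁻⁹)(39.17)·sin108° = 3.204×10⁻⁷ N·m.

τ ≈ 3.20×10⁻⁷ N·m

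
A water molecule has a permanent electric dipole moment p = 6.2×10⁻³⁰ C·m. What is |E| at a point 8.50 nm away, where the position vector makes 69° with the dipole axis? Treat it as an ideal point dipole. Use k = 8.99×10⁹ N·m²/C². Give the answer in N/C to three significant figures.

E ≈ 1.07×10⁵ N/C

At angle θ the dipole field magnitude is E = (kp/r³)·√(1 + 3cos²θ).
kp/r³ = (8.99×10⁹)(6.20×10⁻³⁰) / (8.50×10⁻⁹)³ = 9.076×10⁴ N/C.
√(1 + 3cos²69°) = √(1 + 3·0.1284) = √1.3853 ≈ 1.1770.
E ≈ 9.076×10⁴ × 1.177 = 1.068×10⁵ N/C.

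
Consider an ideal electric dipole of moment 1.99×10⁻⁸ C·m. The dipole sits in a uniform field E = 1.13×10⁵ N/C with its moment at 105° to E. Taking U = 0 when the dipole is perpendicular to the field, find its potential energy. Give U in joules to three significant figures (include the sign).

U = −p·E = −pE cosθ.
U = −(1.99×10⁻⁸)(1.13×10⁵)·cos105° = 5.820×10⁻⁴ J.

U ≈ 5.82×10⁻⁴ J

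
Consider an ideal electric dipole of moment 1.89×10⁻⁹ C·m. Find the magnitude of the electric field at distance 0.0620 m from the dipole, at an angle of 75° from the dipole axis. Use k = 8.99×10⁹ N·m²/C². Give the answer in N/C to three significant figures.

At angle θ the dipole field magnitude is E = (kp/r³)·√(1 + 3cos²θ).
kp/r³ = (8.99×10⁹)(1.89×10⁻⁹) / (0.0620)³ = 7.129×10⁴ N/C.
√(1 + 3cos²75°) = √(1 + 3·0.0670) = √1.2010 ≈ 1.0959.
E ≈ 7.129×10⁴ × 1.096 = 7.813×10⁴ N/C.

E ≈ 7.81×10⁴ N/C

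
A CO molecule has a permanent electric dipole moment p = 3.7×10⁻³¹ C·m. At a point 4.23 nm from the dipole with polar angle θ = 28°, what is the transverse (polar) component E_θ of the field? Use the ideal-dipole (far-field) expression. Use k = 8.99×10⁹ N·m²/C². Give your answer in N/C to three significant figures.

For a dipole, E_θ = (kp sinθ)/r³.
kp/r³ = (8.99×10⁹)(3.70×10⁻³¹)/(4.23×10⁻⁹)³ = 4.395×10⁴ N/C.
E_θ = 4.395×10⁴·sin28° = 2.063×10⁴ N/C.

E_θ ≈ 2.06×10⁴ N/C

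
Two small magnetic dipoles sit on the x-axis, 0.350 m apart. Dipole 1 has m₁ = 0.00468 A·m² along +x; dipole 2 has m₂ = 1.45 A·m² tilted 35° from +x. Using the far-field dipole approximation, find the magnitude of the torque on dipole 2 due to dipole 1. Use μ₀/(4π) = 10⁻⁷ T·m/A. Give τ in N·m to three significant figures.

τ ≈ 1.82×10⁻⁸ N·m

Dipole B is on the axis of dipole A, so B₁ there is axial: B₁ = (μ₀/4π)·2m₁/r³ along +x.
B₁ = 2(10⁻⁷)(0.00468)/(0.350)³ = 2.183×10⁻⁸ T.
τ = m₂ B₁ sinθ.
τ = (1.45)(2.183×10⁻⁸)·sin35° = 1.816×10⁻⁸ N·m.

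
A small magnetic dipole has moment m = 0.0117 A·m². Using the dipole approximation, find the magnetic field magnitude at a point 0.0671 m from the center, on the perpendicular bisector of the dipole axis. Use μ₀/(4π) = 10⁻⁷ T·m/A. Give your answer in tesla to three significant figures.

In the equatorial plane B = (μ₀/4π)·m/r³ (half the axial value).
B = (10⁻⁷)·(0.0117) / (0.0671)³ = 3.873×10⁻⁶ T.

B ≈ 3.87×10⁻⁶ T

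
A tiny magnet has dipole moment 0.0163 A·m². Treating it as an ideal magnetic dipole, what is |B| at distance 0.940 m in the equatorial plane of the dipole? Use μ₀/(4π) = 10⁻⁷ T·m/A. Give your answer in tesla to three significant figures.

In the equatorial plane B = (μ₀/4π)·m/r³ (half the axial value).
B = (10⁻⁷)·(0.0163) / (0.940)³ = 1.962×10⁻⁹ T.

B ≈ 1.96×10⁻⁹ T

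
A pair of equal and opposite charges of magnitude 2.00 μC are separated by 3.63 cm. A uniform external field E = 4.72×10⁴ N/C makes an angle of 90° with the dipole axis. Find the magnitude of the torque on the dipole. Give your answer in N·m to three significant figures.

Dipole moment p = qd = (2.00×10⁻⁶ C)(0.0363 m) = 7.26×10⁻⁸ C·m.
Torque on an electric dipole: τ = pE sinθ.
τ = (7.26×10⁻⁸)(4.72×10⁴)·sin90° = 0.003427 N·m.

τ ≈ 0.00343 N·m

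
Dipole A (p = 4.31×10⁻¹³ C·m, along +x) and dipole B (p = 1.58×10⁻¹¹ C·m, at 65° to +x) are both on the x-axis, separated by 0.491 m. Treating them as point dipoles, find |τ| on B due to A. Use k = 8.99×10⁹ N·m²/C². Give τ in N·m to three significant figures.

τ ≈ 9.37×10⁻¹³ N·m

The second dipole sits on the axis of the first, so the field there is axial: E₁ = 2kp₁/r³ along +x.
E₁ = 2(8.99×10⁹)(4.31×10⁻¹³)/(0.491)³ = 0.06547 N/C.
Torque on the second dipole: τ = p₂ E₁ sinθ.
τ = (1.58×10⁻¹¹)(0.06547)·sin65° = 9.375×10⁻¹³ N·m.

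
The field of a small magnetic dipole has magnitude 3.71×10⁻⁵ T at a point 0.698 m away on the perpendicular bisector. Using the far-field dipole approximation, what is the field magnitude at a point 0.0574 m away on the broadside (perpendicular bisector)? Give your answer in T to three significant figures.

Dipole fields scale as 1/r³ in the far field; the geometry is the same at both points.
B₂ = B₁ · (r₁/r₂)³ = 3.71×10⁻⁵ · (0.698/0.0574)³.
(r₁/r₂)³ = (12.16)³ = 1798.
B₂ ≈ 0.06671 T.

B ≈ 0.0667 T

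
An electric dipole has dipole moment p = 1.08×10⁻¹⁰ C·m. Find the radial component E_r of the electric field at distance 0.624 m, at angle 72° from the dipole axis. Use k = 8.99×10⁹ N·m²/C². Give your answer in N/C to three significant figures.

For a dipole, E_r = (2kp cosθ)/r³.
kp/r³ = (8.99×10⁹)(1.08×10⁻¹⁰)/(0.624)³ = 3.996 N/C.
E_r = 2·3.996·cos72° = 2.470 N/C.

E_r ≈ 2.47 N/C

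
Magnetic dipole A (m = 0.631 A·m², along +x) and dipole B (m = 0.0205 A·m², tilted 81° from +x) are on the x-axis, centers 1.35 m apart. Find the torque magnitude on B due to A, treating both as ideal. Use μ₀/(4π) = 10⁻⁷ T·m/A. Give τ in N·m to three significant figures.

Dipole B is on the axis of dipole A, so B₁ there is axial: B₁ = (μ₀/4π)·2m₁/r³ along +x.
B₁ = 2(10⁻⁷)(0.631)/(1.35)³ = 5.129×10⁻⁸ T.
τ = m₂ B₁ sinθ.
τ = (0.0205)(5.129×10⁻⁸)·sin81° = 1.039×10⁻⁹ N·m.

τ ≈ 1.04×10⁻⁹ N·m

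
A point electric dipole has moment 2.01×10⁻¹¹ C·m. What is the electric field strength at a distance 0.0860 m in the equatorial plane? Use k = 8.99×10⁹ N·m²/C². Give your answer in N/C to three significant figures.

On the perpendicular bisector E = kp/r³ (half the axial value at the same distance).
E = (8.99×10⁹)(2.01×10⁻¹¹) / (0.0860)³ = 284.1 N/C.

E ≈ 284 N/C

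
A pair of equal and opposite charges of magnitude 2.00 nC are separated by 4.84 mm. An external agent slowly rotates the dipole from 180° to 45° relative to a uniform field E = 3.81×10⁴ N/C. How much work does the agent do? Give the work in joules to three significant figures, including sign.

W ≈ -6.30×10⁻⁷ J

Dipole moment p = qd = (2.00×10⁻⁹ C)(0.00484 m) = 9.68×10⁻¹² C·m.
W_ext = ΔU = U(θ₂) − U(θ₁) = −pE cosθ₂ − (−pE cosθ₁) = pE(cosθ₁ − cosθ₂).
W = (9.68×10⁻¹²)(3.81×10⁴)·(cos180° − cos45°) = (3.688×10⁻⁷)·(-1.7071) = -6.296×10⁻⁷ J.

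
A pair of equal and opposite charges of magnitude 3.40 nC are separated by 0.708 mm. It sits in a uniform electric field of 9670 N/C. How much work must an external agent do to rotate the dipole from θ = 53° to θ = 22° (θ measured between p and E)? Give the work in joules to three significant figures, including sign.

W ≈ -7.57×10⁻⁹ J

Dipole moment p = qd = (3.40×10⁻⁹ C)(7.08×10⁻⁴ m) = 2.407×10⁻¹² C·m.
W_ext = ΔU = U(θ₂) − U(θ₁) = −pE cosθ₂ − (−pE cosθ₁) = pE(cosθ₁ − cosθ₂).
W = (2.407×10⁻¹²)(9670)·(cos53° − cos22°) = (2.328×10⁻⁸)·(-0.3254) = -7.573×10⁻⁹ J.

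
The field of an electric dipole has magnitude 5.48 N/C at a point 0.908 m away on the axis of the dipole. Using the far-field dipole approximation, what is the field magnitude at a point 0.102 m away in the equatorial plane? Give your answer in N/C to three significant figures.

E ≈ 1930 N/C

Dipole fields scale as 1/r³ in the far field.
The axial field is twice the equatorial field at the same r, so the geometry factor is 1/2.
E₂ = E₁ · (1/2) · (r₁/r₂)³ = 5.48 · 0.5 · (0.908/0.102)³.
(r₁/r₂)³ = (8.902)³ = 705.4.
E₂ ≈ 1933 N/C.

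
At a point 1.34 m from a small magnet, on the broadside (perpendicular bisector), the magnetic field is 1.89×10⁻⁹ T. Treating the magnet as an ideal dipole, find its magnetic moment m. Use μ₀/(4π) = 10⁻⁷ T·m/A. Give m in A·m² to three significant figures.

In the equatorial plane B = (μ₀/4π)·m/r³, so m = Br³·4π/(μ₀).
m = (1.89×10⁻⁹)·(1.34)³ / (10⁻⁷) = 0.04548 A·m².

m ≈ 0.0455 A·m²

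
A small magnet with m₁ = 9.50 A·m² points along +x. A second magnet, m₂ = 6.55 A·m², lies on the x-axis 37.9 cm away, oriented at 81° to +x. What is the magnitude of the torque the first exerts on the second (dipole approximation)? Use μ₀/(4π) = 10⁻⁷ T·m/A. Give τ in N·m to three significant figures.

τ ≈ 2.26×10⁻⁴ N·m

Dipole B is on the axis of dipole A, so B₁ there is axial: B₁ = (μ₀/4π)·2m₁/r³ along +x.
B₁ = 2(10⁻⁷)(9.50)/(0.379)³ = 3.490×10⁻⁵ T.
τ = m₂ B₁ sinθ.
τ = (6.55)(3.490×10⁻⁵)·sin81° = 2.258×10⁻⁴ N·m.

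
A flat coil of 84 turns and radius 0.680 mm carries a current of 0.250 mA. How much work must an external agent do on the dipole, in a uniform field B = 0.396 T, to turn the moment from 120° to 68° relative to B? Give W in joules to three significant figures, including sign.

m = NIA = NIπa² = 84·(2.50×10⁻⁴)·π·(6.80×10⁻⁴)² = 3.051×10⁻⁸ A·m².
W_ext = ΔU = −mB cosθ₂ + mB cosθ₁ = mB(cosθ₁ − cosθ₂).
W = (3.051×10⁻⁸)(0.396)·(cos120° − cos68°) = (1.208×10⁻⁸)·(-0.8746) = -1.057×10⁻⁸ J.

W ≈ -1.06×10⁻⁸ J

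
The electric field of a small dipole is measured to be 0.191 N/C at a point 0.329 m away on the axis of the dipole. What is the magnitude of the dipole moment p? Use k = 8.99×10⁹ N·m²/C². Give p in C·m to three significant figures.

On axis E = 2kp/r³, so p = Er³/(2k).
p = (0.191)·(0.329)³ / (2·8.99×10⁹) = 3.783×10⁻¹³ C·m.

p ≈ 3.78×10⁻¹³ C·m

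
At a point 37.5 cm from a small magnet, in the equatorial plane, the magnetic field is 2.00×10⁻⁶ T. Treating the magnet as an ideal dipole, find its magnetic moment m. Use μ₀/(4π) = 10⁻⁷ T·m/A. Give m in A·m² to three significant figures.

In the equatorial plane B = (μ₀/4π)·m/r³, so m = Br³·4π/(μ₀).
m = (2.00×10⁻⁶)·(0.375)³ / (10⁻⁷) = 1.055 A·m².

m ≈ 1.05 A·m²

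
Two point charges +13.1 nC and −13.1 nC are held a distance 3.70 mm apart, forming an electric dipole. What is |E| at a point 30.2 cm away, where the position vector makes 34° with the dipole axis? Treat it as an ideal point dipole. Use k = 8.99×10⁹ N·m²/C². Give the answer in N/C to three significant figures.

E ≈ 27.7 N/C

Dipole moment p = qd = (1.31×10⁻⁸ C)(0.00370 m) = 4.847×10⁻¹¹ C·m.
At angle θ the dipole field magnitude is E = (kp/r³)·√(1 + 3cos²θ).
kp/r³ = (8.99×10⁹)(4.847×10⁻¹¹) / (0.302)³ = 15.82 N/C.
√(1 + 3cos²34°) = √(1 + 3·0.6873) = √3.0619 ≈ 1.7498.
E ≈ 15.82 × 1.750 = 27.68 N/C.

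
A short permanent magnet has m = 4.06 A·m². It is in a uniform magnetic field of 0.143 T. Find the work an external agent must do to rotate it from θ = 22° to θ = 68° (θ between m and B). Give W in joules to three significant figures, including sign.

W ≈ 0.321 J

W_ext = ΔU = −mB cosθ₂ + mB cosθ₁ = mB(cosθ₁ − cosθ₂).
W = (4.06)(0.143)·(cos22° − cos68°) = (0.5806)·(+0.5526) = 0.3208 J.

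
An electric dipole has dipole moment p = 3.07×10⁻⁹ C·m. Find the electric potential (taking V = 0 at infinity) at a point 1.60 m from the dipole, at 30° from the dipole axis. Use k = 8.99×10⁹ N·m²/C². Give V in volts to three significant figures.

The dipole potential is V = kp cosθ / r².
V = (8.99×10⁹)(3.07×10⁻⁹)·cos30° / (1.60)² = 9.337 V.

V ≈ 9.34 V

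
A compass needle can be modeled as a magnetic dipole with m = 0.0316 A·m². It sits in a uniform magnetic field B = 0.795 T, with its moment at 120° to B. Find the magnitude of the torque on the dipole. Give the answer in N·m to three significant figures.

τ ≈ 0.0218 N·m

Torque on a magnetic dipole: τ = mB sinθ.
τ = (0.0316)(0.795)·sin120° = 0.02176 N·m.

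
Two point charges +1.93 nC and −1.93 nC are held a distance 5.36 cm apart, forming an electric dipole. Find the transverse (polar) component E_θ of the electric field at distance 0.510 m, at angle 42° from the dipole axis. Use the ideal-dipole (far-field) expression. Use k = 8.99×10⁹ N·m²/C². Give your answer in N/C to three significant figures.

Dipole moment p = qd = (1.93×10⁻⁹ C)(0.0536 m) = 1.034×10⁻¹⁰ C·m.
For a dipole, E_θ = (kp sinθ)/r³.
kp/r³ = (8.99×10⁹)(1.034×10⁻¹⁰)/(0.510)³ = 7.008 N/C.
E_θ = 7.008·sin42° = 4.689 N/C.

E_θ ≈ 4.69 N/C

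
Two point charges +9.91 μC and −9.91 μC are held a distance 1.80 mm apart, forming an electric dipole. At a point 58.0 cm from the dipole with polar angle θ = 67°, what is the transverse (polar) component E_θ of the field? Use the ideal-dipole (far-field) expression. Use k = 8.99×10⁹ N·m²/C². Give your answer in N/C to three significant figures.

Dipole moment p = qd = (9.91×10⁻⁶ C)(0.00180 m) = 1.784×10⁻⁸ C·m.
For a dipole, E_θ = (kp sinθ)/r³.
kp/r³ = (8.99×10⁹)(1.784×10⁻⁸)/(0.580)³ = 822.0 N/C.
E_θ = 822.0·sin67° = 756.7 N/C.

E_θ ≈ 757 N/C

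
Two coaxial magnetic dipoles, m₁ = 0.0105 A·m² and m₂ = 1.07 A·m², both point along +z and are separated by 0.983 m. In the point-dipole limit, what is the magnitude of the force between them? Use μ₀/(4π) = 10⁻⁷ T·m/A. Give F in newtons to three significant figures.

F ≈ 7.22×10⁻⁹ N

On-axis B of dipole 1: B = (μ₀/4π)·2m₁/r³. Force on dipole 2: F = m₂·dB/dr.
dB/dr = −(μ₀/4π)·6m₁/r⁴, so |F| = (μ₀/4π)·6m₁m₂/r⁴.
F = 6(10⁻⁷)(0.0105)(1.07)/(0.983)⁴ = 7.220×10⁻⁹ N.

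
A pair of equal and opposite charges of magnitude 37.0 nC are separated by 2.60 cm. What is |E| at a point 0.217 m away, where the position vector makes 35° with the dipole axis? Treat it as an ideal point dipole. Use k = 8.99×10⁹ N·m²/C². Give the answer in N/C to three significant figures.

E ≈ 1470 N/C

Dipole moment p = qd = (3.70×10⁻⁸ C)(0.0260 m) = 9.62×10⁻¹⁰ C·m.
At angle θ the dipole field magnitude is E = (kp/r³)·√(1 + 3cos²θ).
kp/r³ = (8.99×10⁹)(9.62×10⁻¹⁰) / (0.217)³ = 846.4 N/C.
√(1 + 3cos²35°) = √(1 + 3·0.6710) = √3.0130 ≈ 1.7358.
E ≈ 846.4 × 1.736 = 1469 N/C.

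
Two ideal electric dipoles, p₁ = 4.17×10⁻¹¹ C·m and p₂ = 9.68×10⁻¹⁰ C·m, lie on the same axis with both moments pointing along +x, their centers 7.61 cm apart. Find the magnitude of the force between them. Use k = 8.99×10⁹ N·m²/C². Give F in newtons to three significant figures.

F ≈ 6.49×10⁻⁵ N

On-axis field of dipole 1 at distance r: E = 2kp₁/r³. Force on dipole 2 is F = p₂·dE/dr (gradient along axis).
dE/dr = −6kp₁/r⁴, so |F| = 6kp₁p₂/r⁴ (attractive for aligned moments).
F = 6(8.99×10⁹)(4.17×10⁻¹¹)(9.68×10⁻¹⁰)/(0.0761)⁴ = 6.492×10⁻⁵ N.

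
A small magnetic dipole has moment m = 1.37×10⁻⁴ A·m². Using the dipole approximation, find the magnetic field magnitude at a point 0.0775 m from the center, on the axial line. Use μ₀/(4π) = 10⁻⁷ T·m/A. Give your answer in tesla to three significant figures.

On axis B = (μ₀/4π)·2m/r³.
B = 2·(10⁻⁷)·(1.37×10⁻⁴) / (0.0775)³ = 5.886×10⁻⁸ T.

B ≈ 5.89×10⁻⁸ T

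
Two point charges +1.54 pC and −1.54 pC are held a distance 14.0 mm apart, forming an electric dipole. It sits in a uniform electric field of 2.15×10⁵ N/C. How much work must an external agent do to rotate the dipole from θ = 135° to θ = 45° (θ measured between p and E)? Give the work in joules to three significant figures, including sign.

Dipole moment p = qd = (1.54×10⁻¹² C)(0.0140 m) = 2.156×10⁻¹⁴ C·m.
W_ext = ΔU = U(θ₂) − U(θ₁) = −pE cosθ₂ − (−pE cosθ₁) = pE(cosθ₁ − cosθ₂).
W = (2.156×10⁻¹⁴)(2.15×10⁵)·(cos135° − cos45°) = (4.635×10⁻⁹)·(-1.4142) = -6.555×10⁻⁹ J.

W ≈ -6.56×10⁻⁹ J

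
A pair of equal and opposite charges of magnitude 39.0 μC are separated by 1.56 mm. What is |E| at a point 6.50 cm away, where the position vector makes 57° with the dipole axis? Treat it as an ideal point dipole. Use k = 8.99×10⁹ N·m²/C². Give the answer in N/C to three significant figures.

Dipole moment p = qd = (3.90×10⁻⁵ C)(0.00156 m) = 6.084×10⁻⁸ C·m.
At angle θ the dipole field magnitude is E = (kp/r³)·√(1 + 3cos²θ).
kp/r³ = (8.99×10⁹)(6.084×10⁻⁸) / (0.0650)³ = 1.992×10⁶ N/C.
√(1 + 3cos²57°) = √(1 + 3·0.2966) = √1.8899 ≈ 1.3747.
E ≈ 1.992×10⁶ × 1.375 = 2.738×10⁶ N/C.

E ≈ 2.74×10⁶ N/C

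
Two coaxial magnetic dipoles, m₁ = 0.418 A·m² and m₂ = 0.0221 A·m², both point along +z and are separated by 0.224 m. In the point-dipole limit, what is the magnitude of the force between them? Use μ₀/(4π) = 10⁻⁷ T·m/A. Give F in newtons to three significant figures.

F ≈ 2.20×10⁻⁶ N

On-axis B of dipole 1: B = (μ₀/4π)·2m₁/r³. Force on dipole 2: F = m₂·dB/dr.
dB/dr = −(μ₀/4π)·6m₁/r⁴, so |F| = (μ₀/4π)·6m₁m₂/r⁴.
F = 6(10⁻⁷)(0.418)(0.0221)/(0.224)⁴ = 2.202×10⁻⁶ N.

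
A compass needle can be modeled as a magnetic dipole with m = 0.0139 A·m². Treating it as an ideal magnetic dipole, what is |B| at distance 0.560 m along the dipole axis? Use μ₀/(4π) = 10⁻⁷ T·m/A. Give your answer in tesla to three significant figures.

On axis B = (μ₀/4π)·2m/r³.
B = 2·(10⁻⁷)·(0.0139) / (0.560)³ = 1.583×10⁻⁸ T.

B ≈ 1.58×10⁻⁸ T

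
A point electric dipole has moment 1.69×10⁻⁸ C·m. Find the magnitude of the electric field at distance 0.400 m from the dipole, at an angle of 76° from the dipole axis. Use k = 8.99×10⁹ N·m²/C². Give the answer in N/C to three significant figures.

At angle θ the dipole field magnitude is E = (kp/r³)·√(1 + 3cos²θ).
kp/r³ = (8.99×10⁹)(1.69×10⁻⁸) / (0.400)³ = 2374 N/C.
√(1 + 3cos²76°) = √(1 + 3·0.0585) = √1.1756 ≈ 1.0842.
E ≈ 2374 × 1.084 = 2574 N/C.

E ≈ 2570 N/C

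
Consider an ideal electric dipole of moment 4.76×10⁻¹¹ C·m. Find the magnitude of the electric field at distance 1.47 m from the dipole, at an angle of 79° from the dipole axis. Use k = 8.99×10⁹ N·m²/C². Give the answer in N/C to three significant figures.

E ≈ 0.142 N/C

At angle θ the dipole field magnitude is E = (kp/r³)·√(1 + 3cos²θ).
kp/r³ = (8.99×10⁹)(4.76×10⁻¹¹) / (1.47)³ = 0.1347 N/C.
√(1 + 3cos²79°) = √(1 + 3·0.0364) = √1.1092 ≈ 1.0532.
E ≈ 0.1347 × 1.053 = 0.1419 N/C.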